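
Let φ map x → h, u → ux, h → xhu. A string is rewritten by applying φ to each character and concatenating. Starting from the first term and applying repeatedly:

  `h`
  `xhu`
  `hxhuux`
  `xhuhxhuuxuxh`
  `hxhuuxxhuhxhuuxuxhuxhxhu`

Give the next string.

xhuhxhuuxuxhhxhuuxxhuhxhuuxuxhuxhxhuuxhxhuhxhuux

Replace each of the 24 characters of hxhuuxxhuhxhuuxuxhuxhxhu in place — xhu h xhu ux ux h h xhu ux xhu h xhu ux ux h ux h xhu ux h xhu h xhu ux — and concatenate.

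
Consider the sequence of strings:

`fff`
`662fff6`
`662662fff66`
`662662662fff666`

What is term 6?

Each term wraps the previous one in 662 on the left and 6 on the right.
From 662662662fff666, 2 further steps: 662662662fff666 → 662662662662fff6666 → (answer).

662662662662662fff66666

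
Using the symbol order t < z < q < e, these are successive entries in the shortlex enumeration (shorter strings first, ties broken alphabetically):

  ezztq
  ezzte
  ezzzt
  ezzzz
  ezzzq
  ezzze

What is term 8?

ezzqz

Stepping forward 2 times from ezzze: ezzze → ezzqt, then the target.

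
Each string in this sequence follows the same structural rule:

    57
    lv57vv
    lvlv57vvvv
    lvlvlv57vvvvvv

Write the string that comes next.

s(k+1) = lv·s(k)·vv, so each term gains lv as a prefix and vv as a suffix.
Applying this once more to lvlvlv57vvvvvv:

lvlvlvlv57vvvvvvvv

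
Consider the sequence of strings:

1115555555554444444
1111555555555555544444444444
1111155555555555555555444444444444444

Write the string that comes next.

1111115555555555555555555554444444444444444444

Each string has the form 1^{n+1} 5^{4n+1} 4^{4n-1}, where the shown terms are n = 2, 3, 4.
Setting n = 5 gives 6, 21, 19 characters in each block.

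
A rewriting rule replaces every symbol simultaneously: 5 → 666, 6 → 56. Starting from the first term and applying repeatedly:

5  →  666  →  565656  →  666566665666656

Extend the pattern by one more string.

Rewriting the 15 symbols of 666566665666656 one by one yields 56 56 56 666 56 56 56 56 666 56 56 56 56 666 56; concatenated:

565656666565656566665656565666656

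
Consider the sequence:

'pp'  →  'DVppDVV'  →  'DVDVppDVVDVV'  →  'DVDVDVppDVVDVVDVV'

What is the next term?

DVDVDVDVppDVVDVVDVVDVV

s(k+1) = DV·s(k)·DVV, so each term gains DV as a prefix and DVV as a suffix.
One more step from DVDVDVppDVVDVVDVV gives the answer.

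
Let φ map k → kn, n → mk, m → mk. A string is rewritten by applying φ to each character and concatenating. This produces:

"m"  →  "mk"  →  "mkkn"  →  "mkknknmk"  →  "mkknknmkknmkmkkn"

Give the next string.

Rewriting the 16 symbols of mkknknmkknmkmkkn one by one yields mk kn kn mk kn mk mk kn kn mk mk kn mk kn kn mk; concatenated:

mkknknmkknmkmkknknmkmkknmkknknmk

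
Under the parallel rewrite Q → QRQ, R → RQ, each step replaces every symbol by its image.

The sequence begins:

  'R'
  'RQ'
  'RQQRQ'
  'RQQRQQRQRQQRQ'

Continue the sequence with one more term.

RQQRQQRQRQQRQQRQRQQRQRQQRQQRQRQQRQ

Replace each of the 13 characters of RQQRQQRQRQQRQ in place — RQ QRQ QRQ RQ QRQ QRQ RQ QRQ RQ QRQ QRQ RQ QRQ — and concatenate.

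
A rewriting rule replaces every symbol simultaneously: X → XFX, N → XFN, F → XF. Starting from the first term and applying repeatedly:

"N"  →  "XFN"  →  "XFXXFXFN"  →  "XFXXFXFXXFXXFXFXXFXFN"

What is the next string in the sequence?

Applying the rule to each of the 21 symbols of XFXXFXFXXFXXFXFXXFXFN gives the pieces XFX XF XFX XFX XF XFX XF XFX XFX XF XFX XFX XF XFX XF XFX XFX XF XFX XF XFN, which concatenate to the answer.

XFXXFXFXXFXXFXFXXFXFXXFXXFXFXXFXXFXFXXFXFXXFXXFXFXXFXFN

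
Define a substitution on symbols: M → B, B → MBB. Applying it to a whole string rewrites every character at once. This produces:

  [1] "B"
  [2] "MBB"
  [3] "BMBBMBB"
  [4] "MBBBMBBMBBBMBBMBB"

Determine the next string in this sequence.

Rewriting the 17 symbols of MBBBMBBMBBBMBBMBB one by one yields B MBB MBB MBB B MBB MBB B MBB MBB MBB B MBB MBB B MBB MBB; concatenated:

BMBBMBBMBBBMBBMBBBMBBMBBMBBBMBBMBBBMBBMBB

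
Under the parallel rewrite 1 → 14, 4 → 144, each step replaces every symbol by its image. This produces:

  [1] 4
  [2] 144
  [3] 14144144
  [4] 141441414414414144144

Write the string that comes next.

1414414144144141441414414414144144141441414414414144144

Replace each of the 21 characters of 141441414414414144144 in place — 14 144 14 144 144 14 144 14 144 144 14 144 144 14 144 14 144 144 14 144 144 — and concatenate.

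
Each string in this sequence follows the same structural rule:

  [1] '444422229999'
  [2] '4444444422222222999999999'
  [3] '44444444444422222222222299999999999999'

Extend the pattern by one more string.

444444444444444422222222222222229999999999999999999

Term n consists of 4n 4's, followed by 4n 2's, followed by 5n-1 9's (n = 1, 2, …).
Setting n = 4 gives 16, 16, 19 characters in each block.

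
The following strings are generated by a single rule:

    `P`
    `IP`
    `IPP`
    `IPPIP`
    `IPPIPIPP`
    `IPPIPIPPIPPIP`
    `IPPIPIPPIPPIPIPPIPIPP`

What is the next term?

IPPIPIPPIPPIPIPPIPIPPIPPIPIPPIPPIP

Each term (from the third on) is the previous term followed by the one before it: term 3 = IP·P = IPP.
Continuing: IPPIPIPPIPPIPIPPIPIPP · IPPIPIPPIPPIP gives term 8.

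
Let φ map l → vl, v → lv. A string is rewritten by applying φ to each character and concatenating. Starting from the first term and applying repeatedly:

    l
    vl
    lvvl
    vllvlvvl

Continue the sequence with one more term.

Rewriting each symbol of vllvlvvl: v→lv, l→vl, l→vl, v→lv, l→vl, v→lv, v→lv, l→vl, which concatenates to lv vl vl lv vl lv lv vl.

lvvlvllvvllvlvvl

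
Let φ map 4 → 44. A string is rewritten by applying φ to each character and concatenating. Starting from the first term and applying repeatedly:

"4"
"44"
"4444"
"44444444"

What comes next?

Expanding 44444444: 4→44, 4→44, 4→44, 4→44, 4→44, 4→44, 4→44, 4→44. Concatenated: 44 44 44 44 44 44 44 44.

4444444444444444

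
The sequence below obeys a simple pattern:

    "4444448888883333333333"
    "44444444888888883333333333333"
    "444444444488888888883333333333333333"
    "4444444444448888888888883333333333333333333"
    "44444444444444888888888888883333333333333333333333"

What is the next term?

444444444444444488888888888888883333333333333333333333333

Reading off run lengths: 4 runs 6, 8, 10, 12, 14; 8 runs 6, 8, 10, 12, 14; 3 runs 10, 13, 16, 19, 22 — each is linear in n, where the shown terms are n = 3, 4, 5, 6, 7.
Setting n = 8 gives 16, 16, 25 characters in each block.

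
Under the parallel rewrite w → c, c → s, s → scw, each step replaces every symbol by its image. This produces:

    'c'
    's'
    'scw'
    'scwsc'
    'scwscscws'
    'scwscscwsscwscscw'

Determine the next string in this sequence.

scwscscwsscwscscwscwscscwsscwsc

Applying the rule to each of the 17 symbols of scwscscwsscwscscw gives the pieces scw s c scw s scw s c scw scw s c scw s scw s c, which concatenate to the answer.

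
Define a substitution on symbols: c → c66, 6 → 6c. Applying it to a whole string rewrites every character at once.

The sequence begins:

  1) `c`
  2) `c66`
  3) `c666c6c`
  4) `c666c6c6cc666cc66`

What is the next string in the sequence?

c666c6c6cc666cc666cc66c666c6c6cc66c666c6c

Applying the rule to each of the 17 symbols of c666c6c6cc666cc66 gives the pieces c66 6c 6c 6c c66 6c c66 6c c66 c66 6c 6c 6c c66 c66 6c 6c, which concatenate to the answer.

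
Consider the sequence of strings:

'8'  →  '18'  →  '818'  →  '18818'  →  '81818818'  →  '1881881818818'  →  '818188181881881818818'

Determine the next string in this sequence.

1881881818818818188181881881818818

This is a Fibonacci-style word recurrence s(k) = s(k−2)·s(k−1): e.g. 8·18 = 818.
The next term joins 1881881818818 and 818188181881881818818.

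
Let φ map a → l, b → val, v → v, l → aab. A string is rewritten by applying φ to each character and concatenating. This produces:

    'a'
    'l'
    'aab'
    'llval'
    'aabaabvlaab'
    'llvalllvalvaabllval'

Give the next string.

aabaabvlaabaabaabvlaabvllvalaabaabvlaab

Replace each of the 19 characters of llvalllvalvaabllval in place — aab aab v l aab aab aab v l aab v l l val aab aab v l aab — and concatenate.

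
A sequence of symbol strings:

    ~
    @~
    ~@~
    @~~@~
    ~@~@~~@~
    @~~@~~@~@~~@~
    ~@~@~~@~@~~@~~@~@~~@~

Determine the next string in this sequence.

@~~@~~@~@~~@~~@~@~~@~@~~@~~@~@~~@~

This is a Fibonacci-style word recurrence s(k) = s(k−2)·s(k−1): e.g. ~·@~ = ~@~.
The next term joins @~~@~~@~@~~@~ and ~@~@~~@~@~~@~~@~@~~@~.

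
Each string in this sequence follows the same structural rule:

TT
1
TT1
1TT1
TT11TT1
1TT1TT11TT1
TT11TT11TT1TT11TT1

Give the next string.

1TT1TT11TT1TT11TT11TT1TT11TT1

Each term (from the third on) is the two preceding terms concatenated in order: term 3 = TT·1 = TT1.
So term 8 is 1TT1TT11TT1·TT11TT11TT1TT11TT1.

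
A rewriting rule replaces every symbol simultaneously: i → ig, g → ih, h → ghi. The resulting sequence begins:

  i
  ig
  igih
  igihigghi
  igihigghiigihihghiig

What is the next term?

Rewriting the 20 symbols of igihigghiigihihghiig one by one yields ig ih ig ghi ig ih ih ghi ig ig ih ig ghi ig ghi ih ghi ig ig ih; concatenated:

igihigghiigihihghiigigihigghiigghiihghiigigih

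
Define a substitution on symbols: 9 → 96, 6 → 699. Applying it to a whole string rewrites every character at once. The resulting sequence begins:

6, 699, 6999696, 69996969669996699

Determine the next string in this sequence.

69996969669996699966996999696966996999696

Replace each of the 17 characters of 69996969669996699 in place — 699 96 96 96 699 96 699 96 699 699 96 96 96 699 699 96 96 — and concatenate.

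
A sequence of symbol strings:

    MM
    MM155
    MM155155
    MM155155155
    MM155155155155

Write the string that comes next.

Each term is the previous one with 155 appended.
Applying this once more to MM155155155155:

MM155155155155155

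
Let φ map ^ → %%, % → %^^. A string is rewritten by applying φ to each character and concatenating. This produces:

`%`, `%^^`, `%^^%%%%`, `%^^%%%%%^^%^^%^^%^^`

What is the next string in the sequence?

Replace each of the 19 characters of %^^%%%%%^^%^^%^^%^^ in place — %^^ %% %% %^^ %^^ %^^ %^^ %^^ %% %% %^^ %% %% %^^ %% %% %^^ %% %% — and concatenate.

%^^%%%%%^^%^^%^^%^^%^^%%%%%^^%%%%%^^%%%%%^^%%%%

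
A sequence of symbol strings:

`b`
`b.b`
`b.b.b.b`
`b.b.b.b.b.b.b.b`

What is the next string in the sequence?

s(k+1) = s(k)·.·s(k) — each term doubles the last with '.' between the halves.
So the next term is two copies of b.b.b.b.b.b.b.b with '.' between the halves.

b.b.b.b.b.b.b.b.b.b.b.b.b.b.b.b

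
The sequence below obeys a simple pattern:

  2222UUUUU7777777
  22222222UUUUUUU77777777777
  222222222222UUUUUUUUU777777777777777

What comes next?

2222222222222222UUUUUUUUUUU7777777777777777777

Term n consists of 4n 2's, followed by 2n+3 U's, followed by 4n+3 7's (n = 1, 2, …).
Setting n = 4 gives 16, 11, 19 characters in each block.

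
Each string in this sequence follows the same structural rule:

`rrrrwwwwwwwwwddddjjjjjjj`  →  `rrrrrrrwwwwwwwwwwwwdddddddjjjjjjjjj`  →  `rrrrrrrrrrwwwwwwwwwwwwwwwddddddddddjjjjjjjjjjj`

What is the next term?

rrrrrrrrrrrrrwwwwwwwwwwwwwwwwwwdddddddddddddjjjjjjjjjjjjj

Term n consists of 3n-2 r's, followed by 3n+3 w's, followed by 3n-2 d's, followed by 2n+3 j's, where the shown terms are n = 2, 3, 4.
For the next term, n = 5, so the run lengths are 13, 18, 13, 13.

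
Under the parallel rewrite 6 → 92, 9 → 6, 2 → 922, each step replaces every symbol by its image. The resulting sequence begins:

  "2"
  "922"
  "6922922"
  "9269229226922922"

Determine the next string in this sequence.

Rewriting the 16 symbols of 9269229226922922 one by one yields 6 922 92 6 922 922 6 922 922 92 6 922 922 6 922 922; concatenated:

692292692292269229229269229226922922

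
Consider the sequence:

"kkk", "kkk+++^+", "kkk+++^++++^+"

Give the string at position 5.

Each term is the previous one with +++^+ appended.
From kkk+++^++++^+, 2 further steps: kkk+++^++++^+ → kkk+++^++++^++++^+ → (answer).

kkk+++^++++^++++^++++^+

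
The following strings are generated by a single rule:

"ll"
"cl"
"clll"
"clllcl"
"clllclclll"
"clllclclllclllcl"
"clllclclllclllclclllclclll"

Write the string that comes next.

This is a Fibonacci-style word recurrence s(k) = s(k−1)·s(k−2): e.g. cl·ll = clll.
So term 8 is clllclclllclllclclllclclll·clllclclllclllcl.

clllclclllclllclclllclclllclllclclllclllcl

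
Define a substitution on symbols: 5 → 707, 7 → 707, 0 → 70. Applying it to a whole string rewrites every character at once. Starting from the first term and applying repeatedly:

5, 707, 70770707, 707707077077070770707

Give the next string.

7077070770770707707077077070770770707707077077070770707

Replace each of the 21 characters of 707707077077070770707 in place — 707 70 707 707 70 707 70 707 707 70 707 707 70 707 70 707 707 70 707 70 707 — and concatenate.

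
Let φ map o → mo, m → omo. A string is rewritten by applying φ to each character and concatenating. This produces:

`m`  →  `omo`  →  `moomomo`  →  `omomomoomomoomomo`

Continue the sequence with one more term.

Replace each of the 17 characters of omomomoomomoomomo in place — mo omo mo omo mo omo mo mo omo mo omo mo mo omo mo omo mo — and concatenate.

moomomoomomoomomomoomomoomomomoomomoomomo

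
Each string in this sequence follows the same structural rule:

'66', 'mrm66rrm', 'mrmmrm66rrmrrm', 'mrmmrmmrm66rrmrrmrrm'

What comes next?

s(k+1) = mrm·s(k)·rrm, so each term gains mrm as a prefix and rrm as a suffix.
Applying this once more to mrmmrmmrm66rrmrrmrrm:

mrmmrmmrmmrm66rrmrrmrrmrrm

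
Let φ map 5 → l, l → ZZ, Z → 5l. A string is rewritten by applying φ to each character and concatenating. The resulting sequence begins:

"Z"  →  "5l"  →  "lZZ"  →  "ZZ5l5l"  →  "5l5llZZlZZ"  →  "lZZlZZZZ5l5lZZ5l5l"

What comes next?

Rewriting the 18 symbols of lZZlZZZZ5l5lZZ5l5l one by one yields ZZ 5l 5l ZZ 5l 5l 5l 5l l ZZ l ZZ 5l 5l l ZZ l ZZ; concatenated:

ZZ5l5lZZ5l5l5l5llZZlZZ5l5llZZlZZ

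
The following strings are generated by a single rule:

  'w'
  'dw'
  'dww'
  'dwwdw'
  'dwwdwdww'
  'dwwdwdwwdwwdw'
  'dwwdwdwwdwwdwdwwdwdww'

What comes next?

dwwdwdwwdwwdwdwwdwdwwdwwdwdwwdwwdw

This is a Fibonacci-style word recurrence s(k) = s(k−1)·s(k−2): e.g. dw·w = dww.
The next term joins dwwdwdwwdwwdwdwwdwdww and dwwdwdwwdwwdw.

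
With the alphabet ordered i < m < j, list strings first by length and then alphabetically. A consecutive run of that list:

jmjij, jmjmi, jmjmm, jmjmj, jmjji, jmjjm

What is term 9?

jjiim

Stepping forward 3 times from jmjjm: jmjjm → jmjjj → jjiii, then the target.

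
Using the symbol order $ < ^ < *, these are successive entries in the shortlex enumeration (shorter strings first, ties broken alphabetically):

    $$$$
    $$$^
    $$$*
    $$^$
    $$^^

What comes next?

$$^*

Treat $$^^ as a base-3 numeral over the given alphabet and add one, carrying through any trailing *'s.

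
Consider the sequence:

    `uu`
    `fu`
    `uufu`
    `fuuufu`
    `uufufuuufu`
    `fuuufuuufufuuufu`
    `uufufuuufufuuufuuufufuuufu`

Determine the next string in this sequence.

fuuufuuufufuuufuuufufuuufufuuufuuufufuuufu

From term 3 onward, concatenate the second-to-last term with the last: uu·fu = uufu, fu·uufu = fuuufu, …
Continuing: fuuufuuufufuuufu · uufufuuufufuuufuuufufuuufu gives term 8.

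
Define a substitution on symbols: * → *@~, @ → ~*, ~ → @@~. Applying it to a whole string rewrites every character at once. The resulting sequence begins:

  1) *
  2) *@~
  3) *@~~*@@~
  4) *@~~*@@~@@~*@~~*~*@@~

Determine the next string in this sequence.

φ(*@~~*@@~@@~*@~~*~*@@~) expands symbol-by-symbol to *@~ ~* @@~ @@~ *@~ ~* ~* @@~ ~* ~* @@~ *@~ ~* @@~ @@~ *@~ @@~ *@~ ~* ~* @@~; joining the 21 pieces gives the next term.

*@~~*@@~@@~*@~~*~*@@~~*~*@@~*@~~*@@~@@~*@~@@~*@~~*~*@@~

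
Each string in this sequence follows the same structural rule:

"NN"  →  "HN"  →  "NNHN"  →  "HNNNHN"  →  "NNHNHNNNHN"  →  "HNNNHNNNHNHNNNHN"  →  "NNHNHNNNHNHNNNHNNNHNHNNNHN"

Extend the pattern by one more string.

HNNNHNNNHNHNNNHNNNHNHNNNHNHNNNHNNNHNHNNNHN

From term 3 onward, concatenate the second-to-last term with the last: NN·HN = NNHN, HN·NNHN = HNNNHN, …
Continuing: HNNNHNNNHNHNNNHN · NNHNHNNNHNHNNNHNNNHNHNNNHN gives term 8.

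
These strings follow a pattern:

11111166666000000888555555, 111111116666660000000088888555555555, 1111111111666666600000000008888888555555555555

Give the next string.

Each string has the form 1^{2n+2} 6^{n+3} 0^{2n+2} 8^{2n-1} 5^{3n}, where the shown terms are n = 2, 3, 4.
Setting n = 5 gives 12, 8, 12, 9, 15 characters in each block.

11111111111166666666000000000000888888888555555555555555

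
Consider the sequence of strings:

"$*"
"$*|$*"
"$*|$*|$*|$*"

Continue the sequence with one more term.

Every step duplicates the string with '|' between the halves.
Doubling $*|$*|$*|$* with '|' between the halves:

$*|$*|$*|$*|$*|$*|$*|$*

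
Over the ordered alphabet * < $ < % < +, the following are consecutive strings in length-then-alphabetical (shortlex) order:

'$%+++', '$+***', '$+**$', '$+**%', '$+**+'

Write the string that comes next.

$+*$*

Find the rightmost character of $+**+ below +, bump it to the next letter, and reset everything to its right to *.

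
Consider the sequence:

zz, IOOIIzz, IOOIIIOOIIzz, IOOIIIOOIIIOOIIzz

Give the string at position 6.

The strings grow by a fixed prefix IOOII each time.
From IOOIIIOOIIIOOIIzz, 2 further steps: IOOIIIOOIIIOOIIzz → IOOIIIOOIIIOOIIIOOIIzz → (answer).

IOOIIIOOIIIOOIIIOOIIIOOIIzz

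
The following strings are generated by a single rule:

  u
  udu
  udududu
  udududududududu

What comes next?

Each string is two copies of the previous one joined by 'd'.
So the next term is two copies of udududududududu with 'd' between the halves.

udududududududududududududududu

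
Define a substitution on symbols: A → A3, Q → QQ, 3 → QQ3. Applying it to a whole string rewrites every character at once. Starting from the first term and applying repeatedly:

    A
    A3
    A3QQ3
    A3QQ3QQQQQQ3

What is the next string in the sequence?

Rewriting each symbol of A3QQ3QQQQQQ3: A→A3, 3→QQ3, Q→QQ, Q→QQ, 3→QQ3, Q→QQ, Q→QQ, Q→QQ, Q→QQ, Q→QQ, Q→QQ, 3→QQ3, which concatenates to A3 QQ3 QQ QQ QQ3 QQ QQ QQ QQ QQ QQ QQ3.

A3QQ3QQQQQQ3QQQQQQQQQQQQQQ3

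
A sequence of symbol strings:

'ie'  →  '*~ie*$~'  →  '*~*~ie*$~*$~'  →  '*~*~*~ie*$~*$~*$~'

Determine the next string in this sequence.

Each term wraps the previous one in *~ on the left and *$~ on the right.
One more step from *~*~*~ie*$~*$~*$~ gives the answer.

*~*~*~*~ie*$~*$~*$~*$~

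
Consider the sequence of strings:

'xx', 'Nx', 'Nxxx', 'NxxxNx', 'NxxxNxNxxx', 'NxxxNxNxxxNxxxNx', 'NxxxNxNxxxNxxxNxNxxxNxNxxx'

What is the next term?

NxxxNxNxxxNxxxNxNxxxNxNxxxNxxxNxNxxxNxxxNx

Each term (from the third on) is the previous term followed by the one before it: term 3 = Nx·xx = Nxxx.
So term 8 is NxxxNxNxxxNxxxNxNxxxNxNxxx·NxxxNxNxxxNxxxNx.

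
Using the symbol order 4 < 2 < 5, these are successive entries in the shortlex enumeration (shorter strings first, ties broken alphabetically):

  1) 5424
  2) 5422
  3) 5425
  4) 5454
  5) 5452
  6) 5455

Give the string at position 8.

Stepping forward 2 times from 5455: 5455 → 5244, then the target.

5242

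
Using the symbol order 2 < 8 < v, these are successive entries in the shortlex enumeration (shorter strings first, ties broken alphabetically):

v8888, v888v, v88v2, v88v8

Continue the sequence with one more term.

Find the rightmost character of v88v8 below v, bump it to the next letter, and reset everything to its right to 2.

v88vv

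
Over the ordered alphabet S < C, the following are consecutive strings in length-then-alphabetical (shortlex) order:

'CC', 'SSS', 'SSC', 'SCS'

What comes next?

Find the rightmost character of SCS below C, bump it to the next letter, and reset everything to its right to S.

SCC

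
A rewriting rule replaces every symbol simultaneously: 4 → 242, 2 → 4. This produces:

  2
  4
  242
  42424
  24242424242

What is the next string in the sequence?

424242424242424242424

Apply φ to 24242424242 symbol by symbol: 2→4, 4→242, 2→4, 4→242, 2→4, 4→242, 2→4, 4→242, 2→4, 4→242, 2→4; joined: 4 242 4 242 4 242 4 242 4 242 4.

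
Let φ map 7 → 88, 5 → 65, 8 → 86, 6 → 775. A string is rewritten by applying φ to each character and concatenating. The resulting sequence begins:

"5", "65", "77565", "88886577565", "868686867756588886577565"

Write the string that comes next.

Rewriting the 24 symbols of 868686867756588886577565 one by one yields 86 775 86 775 86 775 86 775 88 88 65 775 65 86 86 86 86 775 65 88 88 65 775 65; concatenated:

8677586775867758677588886577565868686867756588886577565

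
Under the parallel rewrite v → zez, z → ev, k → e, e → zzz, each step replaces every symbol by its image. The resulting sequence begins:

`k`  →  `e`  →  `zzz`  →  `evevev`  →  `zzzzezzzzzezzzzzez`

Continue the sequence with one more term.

Rewriting the 18 symbols of zzzzezzzzzezzzzzez one by one yields ev ev ev ev zzz ev ev ev ev ev zzz ev ev ev ev ev zzz ev; concatenated:

evevevevzzzevevevevevzzzevevevevevzzzev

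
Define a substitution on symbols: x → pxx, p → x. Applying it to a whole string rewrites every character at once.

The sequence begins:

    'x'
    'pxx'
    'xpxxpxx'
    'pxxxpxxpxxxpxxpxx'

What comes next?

Rewriting the 17 symbols of pxxxpxxpxxxpxxpxx one by one yields x pxx pxx pxx x pxx pxx x pxx pxx pxx x pxx pxx x pxx pxx; concatenated:

xpxxpxxpxxxpxxpxxxpxxpxxpxxxpxxpxxxpxxpxx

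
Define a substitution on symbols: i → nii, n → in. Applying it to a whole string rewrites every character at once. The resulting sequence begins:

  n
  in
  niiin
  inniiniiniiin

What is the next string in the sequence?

Replace each of the 13 characters of inniiniiniiin in place — nii in in nii nii in nii nii in nii nii nii in — and concatenate.

niiininniiniiinniiniiinniiniiniiin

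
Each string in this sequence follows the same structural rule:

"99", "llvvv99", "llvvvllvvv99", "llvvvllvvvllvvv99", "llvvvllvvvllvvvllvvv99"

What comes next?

llvvvllvvvllvvvllvvvllvvv99

The strings grow by a fixed prefix llvvv each time.
One more step from llvvvllvvvllvvvllvvv99 gives the answer.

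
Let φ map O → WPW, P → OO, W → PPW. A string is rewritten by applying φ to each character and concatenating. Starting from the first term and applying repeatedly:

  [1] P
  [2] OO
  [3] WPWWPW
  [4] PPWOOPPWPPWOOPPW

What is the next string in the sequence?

OOOOPPWWPWWPWOOOOPPWOOOOPPWWPWWPWOOOOPPW

φ(PPWOOPPWPPWOOPPW) expands symbol-by-symbol to OO OO PPW WPW WPW OO OO PPW OO OO PPW WPW WPW OO OO PPW; joining the 16 pieces gives the next term.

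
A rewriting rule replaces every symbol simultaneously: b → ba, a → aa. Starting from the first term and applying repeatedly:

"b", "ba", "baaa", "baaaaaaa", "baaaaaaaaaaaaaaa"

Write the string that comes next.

baaaaaaaaaaaaaaaaaaaaaaaaaaaaaaa

φ(baaaaaaaaaaaaaaa) expands symbol-by-symbol to ba aa aa aa aa aa aa aa aa aa aa aa aa aa aa aa; joining the 16 pieces gives the next term.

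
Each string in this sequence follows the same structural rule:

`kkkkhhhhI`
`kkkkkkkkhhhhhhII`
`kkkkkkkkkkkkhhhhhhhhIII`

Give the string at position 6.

kkkkkkkkkkkkkkkkkkkkkkkkhhhhhhhhhhhhhhIIIIII

Term n consists of 4n k's, followed by 2n+2 h's, followed by n I's (n = 1, 2, …).
Setting n = 6 gives 24, 14, 6 characters in each block.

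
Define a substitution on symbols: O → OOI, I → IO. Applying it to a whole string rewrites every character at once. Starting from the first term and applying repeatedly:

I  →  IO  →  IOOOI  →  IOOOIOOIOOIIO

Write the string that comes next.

IOOOIOOIOOIIOOOIOOIIOOOIOOIIOIOOOI

φ(IOOOIOOIOOIIO) expands symbol-by-symbol to IO OOI OOI OOI IO OOI OOI IO OOI OOI IO IO OOI; joining the 13 pieces gives the next term.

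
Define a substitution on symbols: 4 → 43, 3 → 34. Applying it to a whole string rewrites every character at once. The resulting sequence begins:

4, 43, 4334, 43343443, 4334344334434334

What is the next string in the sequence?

Rewriting the 16 symbols of 4334344334434334 one by one yields 43 34 34 43 34 43 43 34 34 43 43 34 43 34 34 43; concatenated:

43343443344343343443433443343443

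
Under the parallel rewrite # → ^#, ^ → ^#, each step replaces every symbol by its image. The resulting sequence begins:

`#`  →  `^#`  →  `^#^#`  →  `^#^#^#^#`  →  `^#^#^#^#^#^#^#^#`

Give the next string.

^#^#^#^#^#^#^#^#^#^#^#^#^#^#^#^#

Applying the rule to each of the 16 symbols of ^#^#^#^#^#^#^#^# gives the pieces ^# ^# ^# ^# ^# ^# ^# ^# ^# ^# ^# ^# ^# ^# ^# ^#, which concatenate to the answer.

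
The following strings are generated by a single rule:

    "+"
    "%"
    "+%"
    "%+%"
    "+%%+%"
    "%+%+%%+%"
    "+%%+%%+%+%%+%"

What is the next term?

%+%+%%+%+%%+%%+%+%%+%

Each term (from the third on) is the two preceding terms concatenated in order: term 3 = +·% = +%.
Continuing: %+%+%%+% · +%%+%%+%+%%+% gives term 8.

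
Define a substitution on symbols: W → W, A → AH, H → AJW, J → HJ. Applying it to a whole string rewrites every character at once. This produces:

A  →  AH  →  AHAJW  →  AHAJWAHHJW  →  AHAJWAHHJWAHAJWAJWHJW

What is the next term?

Rewriting the 21 symbols of AHAJWAHHJWAHAJWAJWHJW one by one yields AH AJW AH HJ W AH AJW AJW HJ W AH AJW AH HJ W AH HJ W AJW HJ W; concatenated:

AHAJWAHHJWAHAJWAJWHJWAHAJWAHHJWAHHJWAJWHJW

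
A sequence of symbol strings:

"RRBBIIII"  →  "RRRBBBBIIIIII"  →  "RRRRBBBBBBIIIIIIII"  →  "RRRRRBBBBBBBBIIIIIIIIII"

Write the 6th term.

Each string has the form R^{n+1} B^{2n} I^{2n+2} (n = 1, 2, …).
At n = 6 the blocks have lengths 7, 12, 14.

RRRRRRRBBBBBBBBBBBBIIIIIIIIIIIIII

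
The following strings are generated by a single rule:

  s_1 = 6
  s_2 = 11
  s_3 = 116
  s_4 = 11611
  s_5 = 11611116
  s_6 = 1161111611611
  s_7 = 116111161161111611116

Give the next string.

This is a Fibonacci-style word recurrence s(k) = s(k−1)·s(k−2): e.g. 11·6 = 116.
So term 8 is 116111161161111611116·1161111611611.

1161111611611116111161161111611611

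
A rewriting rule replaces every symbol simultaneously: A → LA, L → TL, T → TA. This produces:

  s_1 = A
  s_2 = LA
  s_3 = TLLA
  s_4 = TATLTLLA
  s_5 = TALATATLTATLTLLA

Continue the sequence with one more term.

Rewriting the 16 symbols of TALATATLTATLTLLA one by one yields TA LA TL LA TA LA TA TL TA LA TA TL TA TL TL LA; concatenated:

TALATLLATALATATLTALATATLTATLTLLA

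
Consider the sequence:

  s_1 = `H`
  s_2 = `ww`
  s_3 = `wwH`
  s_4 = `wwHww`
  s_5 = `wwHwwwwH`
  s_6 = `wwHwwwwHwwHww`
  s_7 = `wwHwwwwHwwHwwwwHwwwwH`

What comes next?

This is a Fibonacci-style word recurrence s(k) = s(k−1)·s(k−2): e.g. ww·H = wwH.
Continuing: wwHwwwwHwwHwwwwHwwwwH · wwHwwwwHwwHww gives term 8.

wwHwwwwHwwHwwwwHwwwwHwwHwwwwHwwHww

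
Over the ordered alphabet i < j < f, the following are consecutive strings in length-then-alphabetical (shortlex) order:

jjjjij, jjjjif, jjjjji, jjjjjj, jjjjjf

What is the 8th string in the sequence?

Advancing 3 positions from jjjjjf through jjjjjf → jjjjfi → jjjjfj reaches term 8.

jjjjff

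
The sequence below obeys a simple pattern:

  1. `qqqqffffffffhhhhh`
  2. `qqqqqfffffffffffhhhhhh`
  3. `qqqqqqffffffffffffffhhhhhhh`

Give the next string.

Reading off run lengths: q runs 4, 5, 6; f runs 8, 11, 14; h runs 5, 6, 7 — each is linear in n, where the shown terms are n = 3, 4, 5.
At n = 6 the blocks have lengths 7, 17, 8.

qqqqqqqfffffffffffffffffhhhhhhhh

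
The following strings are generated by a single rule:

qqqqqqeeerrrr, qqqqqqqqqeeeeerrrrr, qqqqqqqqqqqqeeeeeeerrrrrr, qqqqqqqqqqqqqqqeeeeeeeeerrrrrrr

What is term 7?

The n-th term is 3n q's then 2n-1 e's then n+2 r's, where the shown terms are n = 2, 3, 4, 5.
At n = 8 the blocks have lengths 24, 15, 10.

qqqqqqqqqqqqqqqqqqqqqqqqeeeeeeeeeeeeeeerrrrrrrrrr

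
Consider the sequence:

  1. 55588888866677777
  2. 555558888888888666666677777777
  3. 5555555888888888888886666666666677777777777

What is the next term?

55555555588888888888888888866666666666666677777777777777

Each string has the form 5^{2n+1} 8^{4n+2} 6^{4n-1} 7^{3n+2} (n = 1, 2, …).
For the next term, n = 4, so the run lengths are 9, 18, 15, 14.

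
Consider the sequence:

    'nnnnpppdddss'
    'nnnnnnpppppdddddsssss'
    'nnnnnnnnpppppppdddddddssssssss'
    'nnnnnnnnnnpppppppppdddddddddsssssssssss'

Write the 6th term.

Each string has the form n^{2n+2} p^{2n+1} d^{2n+1} s^{3n-1} (n = 1, 2, …).
At n = 6 the blocks have lengths 14, 13, 13, 17.

nnnnnnnnnnnnnnpppppppppppppdddddddddddddsssssssssssssssss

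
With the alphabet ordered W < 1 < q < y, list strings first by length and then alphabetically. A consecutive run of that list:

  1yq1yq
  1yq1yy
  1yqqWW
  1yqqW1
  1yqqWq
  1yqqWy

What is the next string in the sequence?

1yqq1W

The successor of 1yqqWy increments the rightmost position that isn't already y and resets every position after it to W.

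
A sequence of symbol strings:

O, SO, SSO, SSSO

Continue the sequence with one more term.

Each term is the previous one with S prepended.
Applying this once more to SSSO:

SSSSO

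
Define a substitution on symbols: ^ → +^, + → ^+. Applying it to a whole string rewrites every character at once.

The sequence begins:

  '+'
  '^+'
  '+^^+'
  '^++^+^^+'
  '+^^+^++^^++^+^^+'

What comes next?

^++^+^^++^^+^++^+^^+^++^^++^+^^+

Replace each of the 16 characters of +^^+^++^^++^+^^+ in place — ^+ +^ +^ ^+ +^ ^+ ^+ +^ +^ ^+ ^+ +^ ^+ +^ +^ ^+ — and concatenate.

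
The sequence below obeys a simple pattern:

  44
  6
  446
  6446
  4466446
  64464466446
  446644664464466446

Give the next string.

64464466446446644664464466446

This is a Fibonacci-style word recurrence s(k) = s(k−2)·s(k−1): e.g. 44·6 = 446.
The next term joins 64464466446 and 446644664464466446.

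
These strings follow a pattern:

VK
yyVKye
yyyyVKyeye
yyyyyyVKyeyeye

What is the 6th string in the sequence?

yyyyyyyyyyVKyeyeyeyeye

s(k+1) = yy·s(k)·ye, so each term gains yy as a prefix and ye as a suffix.
From yyyyyyVKyeyeye, 2 further steps: yyyyyyVKyeyeye → yyyyyyyyVKyeyeyeye → (answer).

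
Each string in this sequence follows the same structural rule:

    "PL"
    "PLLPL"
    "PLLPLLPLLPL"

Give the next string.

Each string is two copies of the previous one joined by 'L'.
So the next term is two copies of PLLPLLPLLPL with 'L' between the halves.

PLLPLLPLLPLLPLLPLLPLLPL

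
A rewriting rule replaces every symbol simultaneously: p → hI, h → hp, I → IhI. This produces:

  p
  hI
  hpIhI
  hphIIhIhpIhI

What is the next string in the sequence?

hphIhpIhIIhIhpIhIhphIIhIhpIhI

Expanding hphIIhIhpIhI: h→hp, p→hI, h→hp, I→IhI, I→IhI, h→hp, I→IhI, h→hp, p→hI, I→IhI, h→hp, I→IhI. Concatenated: hp hI hp IhI IhI hp IhI hp hI IhI hp IhI.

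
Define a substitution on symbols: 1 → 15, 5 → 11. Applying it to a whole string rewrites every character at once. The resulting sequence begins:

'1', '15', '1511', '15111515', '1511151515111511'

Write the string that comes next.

Replace each of the 16 characters of 1511151515111511 in place — 15 11 15 15 15 11 15 11 15 11 15 15 15 11 15 15 — and concatenate.

15111515151115111511151515111515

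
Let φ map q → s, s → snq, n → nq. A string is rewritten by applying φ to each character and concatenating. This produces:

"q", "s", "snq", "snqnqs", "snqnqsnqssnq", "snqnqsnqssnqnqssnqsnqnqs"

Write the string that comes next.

Replace each of the 24 characters of snqnqsnqssnqnqssnqsnqnqs in place — snq nq s nq s snq nq s snq snq nq s nq s snq snq nq s snq nq s nq s snq — and concatenate.

snqnqsnqssnqnqssnqsnqnqsnqssnqsnqnqssnqnqsnqssnq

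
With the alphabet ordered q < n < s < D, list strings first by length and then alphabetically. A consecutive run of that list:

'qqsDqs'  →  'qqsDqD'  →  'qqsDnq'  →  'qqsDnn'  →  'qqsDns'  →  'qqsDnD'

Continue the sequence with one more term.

qqsDsq

The successor of qqsDnD increments the rightmost position that isn't already D and resets every position after it to q.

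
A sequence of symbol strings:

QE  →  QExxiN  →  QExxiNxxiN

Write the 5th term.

Every step adds xxiN to the end: s(k+1) = s(k)·xxiN.
From QExxiNxxiN, 2 further steps: QExxiNxxiN → QExxiNxxiNxxiN → (answer).

QExxiNxxiNxxiNxxiN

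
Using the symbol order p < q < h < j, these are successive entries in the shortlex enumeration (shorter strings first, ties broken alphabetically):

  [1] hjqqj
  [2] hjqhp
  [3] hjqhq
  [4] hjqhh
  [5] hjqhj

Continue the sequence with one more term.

hjqjp

Find the rightmost character of hjqhj below j, bump it to the next letter, and reset everything to its right to p.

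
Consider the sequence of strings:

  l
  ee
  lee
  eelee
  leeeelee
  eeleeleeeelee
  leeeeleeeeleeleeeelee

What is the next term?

eeleeleeeeleeleeeeleeeeleeleeeelee

Each term (from the third on) is the two preceding terms concatenated in order: term 3 = l·ee = lee.
So term 8 is eeleeleeeelee·leeeeleeeeleeleeeelee.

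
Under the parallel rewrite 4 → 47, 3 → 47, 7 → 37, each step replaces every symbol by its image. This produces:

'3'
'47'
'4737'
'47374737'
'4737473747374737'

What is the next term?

47374737473747374737473747374737

φ(4737473747374737) expands symbol-by-symbol to 47 37 47 37 47 37 47 37 47 37 47 37 47 37 47 37; joining the 16 pieces gives the next term.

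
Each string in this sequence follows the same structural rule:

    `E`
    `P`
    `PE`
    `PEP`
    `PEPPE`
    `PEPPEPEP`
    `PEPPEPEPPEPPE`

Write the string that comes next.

This is a Fibonacci-style word recurrence s(k) = s(k−1)·s(k−2): e.g. P·E = PE.
So term 8 is PEPPEPEPPEPPE·PEPPEPEP.

PEPPEPEPPEPPEPEPPEPEP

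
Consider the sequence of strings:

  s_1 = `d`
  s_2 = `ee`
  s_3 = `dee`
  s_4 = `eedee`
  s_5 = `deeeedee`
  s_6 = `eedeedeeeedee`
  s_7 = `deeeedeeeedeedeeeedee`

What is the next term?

Each term (from the third on) is the two preceding terms concatenated in order: term 3 = d·ee = dee.
So term 8 is eedeedeeeedee·deeeedeeeedeedeeeedee.

eedeedeeeedeedeeeedeeeedeedeeeedee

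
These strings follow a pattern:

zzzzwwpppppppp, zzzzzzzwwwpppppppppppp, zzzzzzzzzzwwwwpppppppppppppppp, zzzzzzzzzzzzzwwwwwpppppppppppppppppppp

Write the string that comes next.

zzzzzzzzzzzzzzzzwwwwwwpppppppppppppppppppppppp

Reading off run lengths: z runs 4, 7, 10, 13; w runs 2, 3, 4, 5; p runs 8, 12, 16, 20 — each is linear in n, where the shown terms are n = 2, 3, 4, 5.
Setting n = 6 gives 16, 6, 24 characters in each block.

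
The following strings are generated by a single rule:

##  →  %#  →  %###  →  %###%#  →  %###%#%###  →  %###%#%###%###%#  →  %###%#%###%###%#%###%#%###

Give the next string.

%###%#%###%###%#%###%#%###%###%#%###%###%#

From term 3 onward, concatenate the last term with the second-to-last: %#·## = %###, %###·%# = %###%#, …
So term 8 is %###%#%###%###%#%###%#%###·%###%#%###%###%#.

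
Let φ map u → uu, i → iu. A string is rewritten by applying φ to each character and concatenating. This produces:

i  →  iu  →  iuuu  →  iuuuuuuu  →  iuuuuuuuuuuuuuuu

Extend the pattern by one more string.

Applying the rule to each of the 16 symbols of iuuuuuuuuuuuuuuu gives the pieces iu uu uu uu uu uu uu uu uu uu uu uu uu uu uu uu, which concatenate to the answer.

iuuuuuuuuuuuuuuuuuuuuuuuuuuuuuuu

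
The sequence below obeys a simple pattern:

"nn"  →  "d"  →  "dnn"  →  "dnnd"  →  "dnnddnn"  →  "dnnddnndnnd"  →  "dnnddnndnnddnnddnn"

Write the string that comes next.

dnnddnndnnddnnddnndnnddnndnnd

Each term (from the third on) is the previous term followed by the one before it: term 3 = d·nn = dnn.
Continuing: dnnddnndnnddnnddnn · dnnddnndnnd gives term 8.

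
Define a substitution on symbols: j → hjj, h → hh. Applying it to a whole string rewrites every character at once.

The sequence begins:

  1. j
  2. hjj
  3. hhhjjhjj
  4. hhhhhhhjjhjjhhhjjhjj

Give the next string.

Replace each of the 20 characters of hhhhhhhjjhjjhhhjjhjj in place — hh hh hh hh hh hh hh hjj hjj hh hjj hjj hh hh hh hjj hjj hh hjj hjj — and concatenate.

hhhhhhhhhhhhhhhjjhjjhhhjjhjjhhhhhhhjjhjjhhhjjhjj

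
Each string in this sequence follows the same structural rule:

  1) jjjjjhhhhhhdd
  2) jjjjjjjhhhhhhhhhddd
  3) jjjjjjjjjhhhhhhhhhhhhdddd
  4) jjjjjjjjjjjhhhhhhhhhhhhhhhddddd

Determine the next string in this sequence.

jjjjjjjjjjjjjhhhhhhhhhhhhhhhhhhdddddd

Each string has the form j^{2n+1} h^{3n} d^{n}, where the shown terms are n = 2, 3, 4, 5.
Setting n = 6 gives 13, 18, 6 characters in each block.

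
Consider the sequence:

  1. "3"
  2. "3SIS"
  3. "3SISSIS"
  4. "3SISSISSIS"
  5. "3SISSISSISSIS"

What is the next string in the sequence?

Each term is the previous one with SIS appended.
One more step from 3SISSISSISSIS gives the answer.

3SISSISSISSISSIS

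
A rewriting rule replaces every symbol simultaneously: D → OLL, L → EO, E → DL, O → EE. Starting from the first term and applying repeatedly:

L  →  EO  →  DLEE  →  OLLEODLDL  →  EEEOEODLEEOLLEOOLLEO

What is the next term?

φ(EEEOEODLEEOLLEOOLLEO) expands symbol-by-symbol to DL DL DL EE DL EE OLL EO DL DL EE EO EO DL EE EE EO EO DL EE; joining the 20 pieces gives the next term.

DLDLDLEEDLEEOLLEODLDLEEEOEODLEEEEEOEODLEE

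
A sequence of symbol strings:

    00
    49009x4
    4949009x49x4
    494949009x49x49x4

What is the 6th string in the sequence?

Every step adds 49 to the front and 9x4 to the end of the previous string.
From 494949009x49x49x4, 2 further steps: 494949009x49x49x4 → 49494949009x49x49x49x4 → (answer).

4949494949009x49x49x49x49x4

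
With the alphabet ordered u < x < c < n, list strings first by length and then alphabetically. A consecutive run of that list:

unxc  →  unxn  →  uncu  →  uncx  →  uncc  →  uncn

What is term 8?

Stepping forward 2 times from uncn: uncn → unnu, then the target.

unnx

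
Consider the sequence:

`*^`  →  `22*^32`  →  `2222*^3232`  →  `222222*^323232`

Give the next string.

22222222*^32323232

Every step adds 22 to the front and 32 to the end of the previous string.
One more step from 222222*^323232 gives the answer.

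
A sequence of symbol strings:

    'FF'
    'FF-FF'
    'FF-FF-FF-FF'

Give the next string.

Each string is two copies of the previous one joined by '-'.
Doubling FF-FF-FF-FF with '-' between the halves:

FF-FF-FF-FF-FF-FF-FF-FF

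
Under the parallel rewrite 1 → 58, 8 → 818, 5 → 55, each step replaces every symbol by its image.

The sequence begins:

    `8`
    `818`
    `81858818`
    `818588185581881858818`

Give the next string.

φ(818588185581881858818) expands symbol-by-symbol to 818 58 818 55 818 818 58 818 55 55 818 58 818 818 58 818 55 818 818 58 818; joining the 21 pieces gives the next term.

818588185581881858818555581858818818588185581881858818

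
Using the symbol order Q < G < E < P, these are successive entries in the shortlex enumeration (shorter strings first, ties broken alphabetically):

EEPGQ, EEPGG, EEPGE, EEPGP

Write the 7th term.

EEPEE

Continuing the enumeration 3 steps past EEPGP: EEPGP → EEPEQ → EEPEG → (answer).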